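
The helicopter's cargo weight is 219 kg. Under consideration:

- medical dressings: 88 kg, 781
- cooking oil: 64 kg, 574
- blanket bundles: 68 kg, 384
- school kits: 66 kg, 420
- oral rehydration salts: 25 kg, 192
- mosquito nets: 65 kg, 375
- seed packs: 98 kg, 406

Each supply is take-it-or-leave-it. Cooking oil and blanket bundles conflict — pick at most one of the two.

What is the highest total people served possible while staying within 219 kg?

Density check — cooking oil 8.97, medical dressings 8.88, oral rehydration salts 7.68, school kits 6.36 are the best per kg.
The ratio heuristic lands on medical dressings + cooking oil + oral rehydration salts (1547) but leaves 42 kg idle.
The 25 kg tied up in oral rehydration salts is better spent on school kits — total rises to 1775 (218 kg).
The spare 1 kg is too small for any remaining supply, and no feasible exchange beats 1775.

1775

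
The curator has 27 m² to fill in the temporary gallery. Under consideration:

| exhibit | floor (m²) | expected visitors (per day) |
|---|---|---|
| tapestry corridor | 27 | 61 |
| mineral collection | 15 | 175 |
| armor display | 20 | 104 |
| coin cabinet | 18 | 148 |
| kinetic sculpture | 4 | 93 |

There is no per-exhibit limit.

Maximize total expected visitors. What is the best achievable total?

6×kinetic sculpture uses 24 of the 27 m² and totals 558.
No other feasible combination exceeds 558.

558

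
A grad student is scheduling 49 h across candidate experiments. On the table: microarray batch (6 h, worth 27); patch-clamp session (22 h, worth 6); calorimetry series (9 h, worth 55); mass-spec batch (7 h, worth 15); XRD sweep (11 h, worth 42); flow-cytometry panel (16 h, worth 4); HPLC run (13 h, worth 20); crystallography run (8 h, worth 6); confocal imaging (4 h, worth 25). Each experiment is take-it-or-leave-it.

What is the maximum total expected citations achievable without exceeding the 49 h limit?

170

Microarray batch + calorimetry series + mass-spec batch + XRD sweep + crystallography run + confocal imaging uses 45 of the 49 h and totals 170.
An exhaustive check of the 512 subsets confirms 170.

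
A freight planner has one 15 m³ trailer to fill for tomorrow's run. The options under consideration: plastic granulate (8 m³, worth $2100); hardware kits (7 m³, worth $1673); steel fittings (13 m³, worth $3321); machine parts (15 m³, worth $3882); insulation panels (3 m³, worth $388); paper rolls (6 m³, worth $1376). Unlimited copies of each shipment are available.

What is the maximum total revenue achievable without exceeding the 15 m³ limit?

3882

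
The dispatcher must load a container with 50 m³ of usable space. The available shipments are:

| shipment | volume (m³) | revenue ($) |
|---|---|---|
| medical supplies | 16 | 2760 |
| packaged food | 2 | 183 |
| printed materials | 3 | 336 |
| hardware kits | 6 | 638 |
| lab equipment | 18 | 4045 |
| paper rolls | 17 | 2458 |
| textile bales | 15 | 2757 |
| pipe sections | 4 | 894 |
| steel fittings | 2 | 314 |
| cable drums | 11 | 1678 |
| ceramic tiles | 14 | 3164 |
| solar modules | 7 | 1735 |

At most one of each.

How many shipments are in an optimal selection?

7

The maximum revenue within 50 m³ is 10671.
For example packaged food + printed materials + lab equipment + pipe sections + steel fittings + ceramic tiles + solar modules achieves it, using 50 m³.
Any selection reaching 10671 contains exactly 7 shipments.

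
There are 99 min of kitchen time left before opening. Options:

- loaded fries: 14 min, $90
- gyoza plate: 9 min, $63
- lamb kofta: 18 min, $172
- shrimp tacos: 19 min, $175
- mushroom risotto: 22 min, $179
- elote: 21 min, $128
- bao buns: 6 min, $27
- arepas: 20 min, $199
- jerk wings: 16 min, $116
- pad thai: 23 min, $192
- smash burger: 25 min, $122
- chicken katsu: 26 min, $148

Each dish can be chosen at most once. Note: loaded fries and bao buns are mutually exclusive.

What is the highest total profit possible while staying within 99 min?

Density check — arepas 9.95, lamb kofta 9.56, shrimp tacos 9.21 are the best per min.
Filling by ratio: lamb kofta + shrimp tacos + arepas + jerk wings + pad thai for 854, with 3 min left unused.
Replace shrimp tacos with mushroom risotto: the trade gains 4 net, giving 858 at 99 min.
Next best is lamb kofta + shrimp tacos + arepas + jerk wings + pad thai at 854 (96 min) — short by 4.

858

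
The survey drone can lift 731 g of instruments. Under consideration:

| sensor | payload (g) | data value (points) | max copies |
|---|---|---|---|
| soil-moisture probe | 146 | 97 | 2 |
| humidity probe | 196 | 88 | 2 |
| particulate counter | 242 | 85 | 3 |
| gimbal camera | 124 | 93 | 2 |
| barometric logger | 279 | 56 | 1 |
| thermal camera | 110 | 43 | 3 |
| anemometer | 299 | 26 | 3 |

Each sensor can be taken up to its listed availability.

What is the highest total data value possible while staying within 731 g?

423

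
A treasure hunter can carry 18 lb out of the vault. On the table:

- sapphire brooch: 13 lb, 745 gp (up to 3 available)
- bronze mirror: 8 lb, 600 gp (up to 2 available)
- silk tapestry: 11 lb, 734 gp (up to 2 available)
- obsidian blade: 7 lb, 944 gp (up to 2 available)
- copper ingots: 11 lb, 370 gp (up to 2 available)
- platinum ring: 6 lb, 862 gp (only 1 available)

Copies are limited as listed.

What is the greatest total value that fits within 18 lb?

1888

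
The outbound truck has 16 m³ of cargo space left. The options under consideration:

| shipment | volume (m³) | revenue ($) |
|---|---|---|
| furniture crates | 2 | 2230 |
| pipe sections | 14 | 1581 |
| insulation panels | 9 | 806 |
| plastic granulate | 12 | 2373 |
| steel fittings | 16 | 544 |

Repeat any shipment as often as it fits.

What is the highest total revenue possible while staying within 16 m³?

Best packing: 8×furniture crates — 16 m³, 17840 total.

17840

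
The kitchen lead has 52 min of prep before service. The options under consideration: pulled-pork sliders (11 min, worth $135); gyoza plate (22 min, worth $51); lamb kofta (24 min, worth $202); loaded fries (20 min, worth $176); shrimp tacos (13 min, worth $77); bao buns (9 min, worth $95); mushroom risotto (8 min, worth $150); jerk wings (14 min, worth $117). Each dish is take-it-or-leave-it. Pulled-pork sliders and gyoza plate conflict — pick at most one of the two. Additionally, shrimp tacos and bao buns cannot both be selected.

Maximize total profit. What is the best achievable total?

Ranking by ratio (profit/min): mushroom risotto 18.75, pulled-pork sliders 12.27, bao buns 10.56, loaded fries 8.80.
Taking the top-ratio dishes first gives pulled-pork sliders + loaded fries + bao buns + mushroom risotto for 556 (48 min).
Replace loaded fries with lamb kofta: the trade gains 26 net, giving 582 at 52 min.

582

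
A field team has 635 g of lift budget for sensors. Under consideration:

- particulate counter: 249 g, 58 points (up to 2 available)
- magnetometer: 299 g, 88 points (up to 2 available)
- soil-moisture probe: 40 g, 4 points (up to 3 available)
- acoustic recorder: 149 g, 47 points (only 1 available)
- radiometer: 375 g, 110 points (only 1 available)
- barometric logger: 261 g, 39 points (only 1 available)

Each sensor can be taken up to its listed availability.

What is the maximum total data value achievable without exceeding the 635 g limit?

Taking the top-ratio sensors first gives magnetometer + 3×soil-moisture probe + acoustic recorder for 147 (568 g).
Dropping 3×soil-moisture probe and acoustic recorder frees 269 g; slotting in magnetometer (299 g) lifts the total to 176 at 598 g.
That's the maximum — no swap from here does better than 176.

176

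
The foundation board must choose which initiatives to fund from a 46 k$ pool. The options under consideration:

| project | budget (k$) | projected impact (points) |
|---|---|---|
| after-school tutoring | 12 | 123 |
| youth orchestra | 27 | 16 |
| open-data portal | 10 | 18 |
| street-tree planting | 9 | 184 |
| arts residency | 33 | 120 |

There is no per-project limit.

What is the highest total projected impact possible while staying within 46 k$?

920

By projected impact per k$: street-tree planting 20.44, after-school tutoring 10.25, arts residency 3.64, open-data portal 1.80 lead.
The ratio ordering already packs tightly: 5×street-tree planting, 45 k$, 920.
That's the maximum — no swap from here does better than 920.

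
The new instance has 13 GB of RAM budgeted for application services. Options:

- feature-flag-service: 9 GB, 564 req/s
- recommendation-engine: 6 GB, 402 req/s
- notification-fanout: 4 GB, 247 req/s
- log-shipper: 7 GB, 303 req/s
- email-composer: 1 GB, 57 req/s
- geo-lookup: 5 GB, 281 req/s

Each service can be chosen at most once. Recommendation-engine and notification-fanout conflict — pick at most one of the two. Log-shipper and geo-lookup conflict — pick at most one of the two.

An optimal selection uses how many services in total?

Optimal total is 811.
One optimal bundle: feature-flag-service + notification-fanout (13 GB).
All optima have 2 services.

2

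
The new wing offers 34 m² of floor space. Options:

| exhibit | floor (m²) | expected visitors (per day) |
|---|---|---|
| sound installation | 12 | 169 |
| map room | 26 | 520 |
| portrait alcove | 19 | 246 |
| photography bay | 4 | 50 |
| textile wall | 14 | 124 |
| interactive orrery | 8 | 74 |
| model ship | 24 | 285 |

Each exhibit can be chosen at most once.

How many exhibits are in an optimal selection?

2

Best achievable expected visitors is 594.
map room + interactive orrery hits 594 at 34 m².
Any selection reaching 594 contains exactly 2 exhibits.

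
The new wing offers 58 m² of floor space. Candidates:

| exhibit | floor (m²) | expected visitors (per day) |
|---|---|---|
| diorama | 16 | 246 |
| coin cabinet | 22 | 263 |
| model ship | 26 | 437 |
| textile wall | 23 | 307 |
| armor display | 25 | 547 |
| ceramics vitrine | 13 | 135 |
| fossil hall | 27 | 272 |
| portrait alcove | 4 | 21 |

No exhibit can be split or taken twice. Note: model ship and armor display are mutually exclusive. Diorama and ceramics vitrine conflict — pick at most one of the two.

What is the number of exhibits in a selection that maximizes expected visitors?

The maximum expected visitors within 58 m² is 875.
For example textile wall + armor display + portrait alcove achieves it, using 52 m².
Any selection reaching 875 contains exactly 3 exhibits.

3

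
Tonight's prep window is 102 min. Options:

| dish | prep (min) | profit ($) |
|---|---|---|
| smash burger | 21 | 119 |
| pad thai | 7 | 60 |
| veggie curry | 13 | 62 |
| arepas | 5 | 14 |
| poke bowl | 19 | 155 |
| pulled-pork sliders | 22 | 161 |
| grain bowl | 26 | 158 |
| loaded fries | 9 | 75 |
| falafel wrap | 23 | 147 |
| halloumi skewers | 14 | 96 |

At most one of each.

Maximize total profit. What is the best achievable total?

719

Taking the top-ratio dishes first gives pad thai + arepas + poke bowl + pulled-pork sliders + loaded fries + falafel wrap + halloumi skewers for 708 (99 min).
Replace falafel wrap with grain bowl: the trade gains 11 net, giving 719 at 102 min.
The closest alternative, smash burger + pad thai + poke bowl + pulled-pork sliders + loaded fries + falafel wrap, reaches only 717.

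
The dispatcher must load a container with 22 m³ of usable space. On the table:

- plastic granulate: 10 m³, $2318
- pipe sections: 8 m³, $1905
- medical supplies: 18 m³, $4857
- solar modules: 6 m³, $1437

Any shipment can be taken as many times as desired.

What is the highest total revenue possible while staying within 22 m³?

Ranking by ratio (revenue/m³): medical supplies 269.83, solar modules 239.50, pipe sections 238.12.
Greedy by ratio would take medical supplies: 18 m³ used, total 4857.
Dropping medical supplies frees 18 m³; slotting in 2×pipe sections + solar modules (22 m³) lifts the total to 5247 at 22 m³.
No other feasible combination exceeds 5247.

5247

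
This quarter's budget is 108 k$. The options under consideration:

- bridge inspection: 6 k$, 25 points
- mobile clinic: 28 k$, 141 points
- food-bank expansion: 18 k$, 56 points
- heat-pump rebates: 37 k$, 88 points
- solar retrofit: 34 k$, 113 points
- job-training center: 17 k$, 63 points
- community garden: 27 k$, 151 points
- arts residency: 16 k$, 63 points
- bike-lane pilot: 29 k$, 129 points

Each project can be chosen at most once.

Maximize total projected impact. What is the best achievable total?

By projected impact per k$: community garden 5.59, mobile clinic 5.04, bike-lane pilot 4.45, bridge inspection 4.17 lead.
Best packing: bridge inspection + mobile clinic + job-training center + community garden + bike-lane pilot — 107 k$, 509 total.

509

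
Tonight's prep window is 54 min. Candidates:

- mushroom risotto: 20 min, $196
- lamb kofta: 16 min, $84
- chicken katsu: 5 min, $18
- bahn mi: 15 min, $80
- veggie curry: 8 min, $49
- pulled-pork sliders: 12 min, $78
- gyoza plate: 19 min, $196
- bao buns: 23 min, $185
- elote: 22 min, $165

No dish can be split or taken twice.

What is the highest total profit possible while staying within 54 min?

472

Ranking by ratio (profit/min): gyoza plate 10.32, mushroom risotto 9.80, bao buns 8.04, elote 7.50.
A density-first pass picks mushroom risotto + pulled-pork sliders + gyoza plate — 470 at 51 min.
The 12 min tied up in pulled-pork sliders is better spent on bahn mi — total rises to 472 (54 min).
Nothing else within 54 min beats 472.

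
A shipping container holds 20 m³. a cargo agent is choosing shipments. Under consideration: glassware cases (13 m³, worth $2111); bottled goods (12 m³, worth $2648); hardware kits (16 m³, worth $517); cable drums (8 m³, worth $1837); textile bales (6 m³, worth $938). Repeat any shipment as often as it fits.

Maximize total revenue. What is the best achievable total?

Greedy by ratio would take 2×cable drums: 16 m³ used, total 3674.
The 8 m³ tied up in cable drums is better spent on bottled goods — total rises to 4485 (20 m³).
No other feasible combination exceeds 4485.

4485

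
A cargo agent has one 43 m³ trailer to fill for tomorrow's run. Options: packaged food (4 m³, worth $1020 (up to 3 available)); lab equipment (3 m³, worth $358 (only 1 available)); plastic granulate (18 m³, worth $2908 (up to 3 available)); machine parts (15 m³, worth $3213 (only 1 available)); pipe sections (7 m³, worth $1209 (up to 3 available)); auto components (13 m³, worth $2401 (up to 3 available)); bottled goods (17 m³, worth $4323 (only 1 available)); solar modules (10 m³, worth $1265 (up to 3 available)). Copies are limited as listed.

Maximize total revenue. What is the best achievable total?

A density-first pass picks 3×packaged food + auto components + bottled goods — 9784 at 42 m³.
Replace packaged food and auto components with lab equipment + machine parts: the trade gains 150 net, giving 9934 at 43 m³.
That's the maximum — no swap from here does better than 9934.

9934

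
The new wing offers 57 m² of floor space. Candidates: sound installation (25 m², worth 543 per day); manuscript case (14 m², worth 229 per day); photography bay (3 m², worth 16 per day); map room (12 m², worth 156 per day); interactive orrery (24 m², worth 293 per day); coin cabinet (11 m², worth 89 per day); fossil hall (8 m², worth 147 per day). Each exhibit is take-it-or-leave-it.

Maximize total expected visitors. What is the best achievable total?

983

Ranking by ratio (expected visitors/m²): sound installation 21.72, fossil hall 18.38, manuscript case 16.36.
Filling by ratio: sound installation + manuscript case + photography bay + fossil hall for 935, with 7 m² left unused.
Replace manuscript case and photography bay with interactive orrery: the trade gains 48 net, giving 983 at 57 m².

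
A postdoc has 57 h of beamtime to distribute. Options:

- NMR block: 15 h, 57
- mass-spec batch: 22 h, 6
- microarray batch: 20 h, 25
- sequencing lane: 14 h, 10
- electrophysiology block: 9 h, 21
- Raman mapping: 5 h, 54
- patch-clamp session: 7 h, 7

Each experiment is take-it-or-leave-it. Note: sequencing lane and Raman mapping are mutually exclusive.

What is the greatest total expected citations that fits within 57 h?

164

By expected citations per h: Raman mapping 10.80, NMR block 3.80, electrophysiology block 2.33, microarray batch 1.25 lead.
The ratio ordering already packs tightly: NMR block + microarray batch + electrophysiology block + Raman mapping + patch-clamp session, 56 h, 164.
The closest alternative, NMR block + microarray batch + electrophysiology block + Raman mapping, reaches only 157.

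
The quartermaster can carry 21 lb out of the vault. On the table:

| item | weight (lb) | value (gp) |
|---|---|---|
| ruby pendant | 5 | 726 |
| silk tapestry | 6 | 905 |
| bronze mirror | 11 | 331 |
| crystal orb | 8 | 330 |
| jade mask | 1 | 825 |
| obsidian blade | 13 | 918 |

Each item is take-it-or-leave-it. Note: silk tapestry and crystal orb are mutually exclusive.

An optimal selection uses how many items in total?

The maximum value within 21 lb is 2648.
silk tapestry + jade mask + obsidian blade hits 2648 at 20 lb.
All optima have 3 items.

3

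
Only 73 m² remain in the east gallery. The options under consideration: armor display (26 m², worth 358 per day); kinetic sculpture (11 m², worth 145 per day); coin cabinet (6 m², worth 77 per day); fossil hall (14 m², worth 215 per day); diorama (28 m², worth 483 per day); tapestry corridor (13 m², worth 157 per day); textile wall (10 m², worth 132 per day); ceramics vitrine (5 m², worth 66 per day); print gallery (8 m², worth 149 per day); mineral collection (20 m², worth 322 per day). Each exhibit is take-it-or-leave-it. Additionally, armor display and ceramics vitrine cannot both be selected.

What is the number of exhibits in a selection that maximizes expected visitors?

Optimal total is 1176.
kinetic sculpture + coin cabinet + diorama + print gallery + mineral collection hits 1176 at 73 m².
Any selection reaching 1176 contains exactly 5 exhibits.

5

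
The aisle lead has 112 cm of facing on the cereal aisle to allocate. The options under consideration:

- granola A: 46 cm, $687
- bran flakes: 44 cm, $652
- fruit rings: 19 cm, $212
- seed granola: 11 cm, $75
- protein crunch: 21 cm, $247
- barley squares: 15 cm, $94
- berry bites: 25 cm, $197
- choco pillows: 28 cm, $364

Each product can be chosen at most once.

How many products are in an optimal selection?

3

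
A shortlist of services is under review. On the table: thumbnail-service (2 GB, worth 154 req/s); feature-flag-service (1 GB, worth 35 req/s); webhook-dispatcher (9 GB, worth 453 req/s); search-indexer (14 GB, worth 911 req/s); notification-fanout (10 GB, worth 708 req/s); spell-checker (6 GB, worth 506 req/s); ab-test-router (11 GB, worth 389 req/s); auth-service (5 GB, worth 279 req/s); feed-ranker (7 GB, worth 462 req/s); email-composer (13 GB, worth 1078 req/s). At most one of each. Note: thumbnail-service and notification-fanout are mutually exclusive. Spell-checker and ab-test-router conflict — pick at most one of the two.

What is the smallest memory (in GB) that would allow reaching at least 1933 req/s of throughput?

Look for the lowest-memory combination reaching 1933.
thumbnail-service + spell-checker + auth-service + email-composer reaches 2017 using 26 GB.
Below 26 GB the best achievable stays under 1933.

26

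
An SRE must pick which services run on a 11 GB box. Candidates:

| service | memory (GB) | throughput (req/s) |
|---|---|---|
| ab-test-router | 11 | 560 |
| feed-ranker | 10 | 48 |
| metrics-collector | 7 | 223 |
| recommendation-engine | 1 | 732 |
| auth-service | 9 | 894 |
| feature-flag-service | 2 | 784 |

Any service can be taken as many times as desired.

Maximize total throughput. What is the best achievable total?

11×recommendation-engine uses 11 of the 11 GB and totals 8052.

8052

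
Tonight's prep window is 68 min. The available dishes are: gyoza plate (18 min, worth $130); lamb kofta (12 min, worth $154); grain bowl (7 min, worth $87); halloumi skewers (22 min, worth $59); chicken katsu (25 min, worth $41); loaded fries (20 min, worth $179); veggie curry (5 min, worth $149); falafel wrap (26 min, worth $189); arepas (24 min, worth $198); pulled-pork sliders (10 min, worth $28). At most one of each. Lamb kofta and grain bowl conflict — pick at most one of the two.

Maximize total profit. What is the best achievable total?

690

Best packing: lamb kofta + veggie curry + falafel wrap + arepas — 67 min, 690 total.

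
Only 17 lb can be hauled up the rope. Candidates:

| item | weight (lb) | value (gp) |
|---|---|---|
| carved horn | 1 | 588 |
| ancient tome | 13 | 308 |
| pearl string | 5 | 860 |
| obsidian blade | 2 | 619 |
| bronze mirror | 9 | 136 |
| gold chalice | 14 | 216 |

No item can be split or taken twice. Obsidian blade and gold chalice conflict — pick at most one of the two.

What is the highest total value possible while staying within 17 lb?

Ranking by ratio (value/lb): carved horn 588.00, obsidian blade 309.50, pearl string 172.00, ancient tome 23.69.
Taking carved horn + pearl string + obsidian blade + bronze mirror: 17 lb used, 2203 in value.

2203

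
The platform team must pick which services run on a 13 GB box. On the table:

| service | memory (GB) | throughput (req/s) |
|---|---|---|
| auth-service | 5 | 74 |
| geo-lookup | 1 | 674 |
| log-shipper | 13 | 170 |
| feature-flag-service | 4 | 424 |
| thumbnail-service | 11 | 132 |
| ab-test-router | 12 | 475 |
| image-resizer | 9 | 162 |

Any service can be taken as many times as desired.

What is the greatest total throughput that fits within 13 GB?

Density check — geo-lookup 674.00, feature-flag-service 106.00, ab-test-router 39.58 are the best per GB.
Taking 13×geo-lookup: 13 GB used, 8762 in throughput.

8762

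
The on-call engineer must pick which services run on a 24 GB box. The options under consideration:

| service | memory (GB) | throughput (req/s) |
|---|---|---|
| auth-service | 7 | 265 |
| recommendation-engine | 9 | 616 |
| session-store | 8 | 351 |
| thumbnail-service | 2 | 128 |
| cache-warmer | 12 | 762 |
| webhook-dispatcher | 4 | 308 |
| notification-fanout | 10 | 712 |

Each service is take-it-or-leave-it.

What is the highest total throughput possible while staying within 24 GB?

1636

By throughput per GB: webhook-dispatcher 77.00, notification-fanout 71.20, recommendation-engine 68.44, thumbnail-service 64.00 lead.
Recommendation-engine + webhook-dispatcher + notification-fanout uses 23 of the 24 GB and totals 1636.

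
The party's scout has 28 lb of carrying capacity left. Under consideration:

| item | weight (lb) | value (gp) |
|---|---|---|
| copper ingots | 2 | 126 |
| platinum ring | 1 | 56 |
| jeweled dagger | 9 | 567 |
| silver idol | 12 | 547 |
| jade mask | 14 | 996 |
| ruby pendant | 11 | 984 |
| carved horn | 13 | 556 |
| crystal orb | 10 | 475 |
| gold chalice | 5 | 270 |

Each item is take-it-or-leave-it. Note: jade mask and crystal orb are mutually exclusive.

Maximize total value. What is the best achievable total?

2162

Best packing: copper ingots + platinum ring + jade mask + ruby pendant — 28 lb, 2162 total.
Runner-up copper ingots + jade mask + ruby pendant tops out at 2106.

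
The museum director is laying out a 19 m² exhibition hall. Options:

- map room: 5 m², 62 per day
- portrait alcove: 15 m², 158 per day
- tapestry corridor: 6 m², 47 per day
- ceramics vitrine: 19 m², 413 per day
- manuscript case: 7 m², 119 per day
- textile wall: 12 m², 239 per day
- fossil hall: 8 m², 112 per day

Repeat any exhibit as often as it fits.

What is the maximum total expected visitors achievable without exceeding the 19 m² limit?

The ratio ordering already packs tightly: ceramics vitrine, 19 m², 413.

413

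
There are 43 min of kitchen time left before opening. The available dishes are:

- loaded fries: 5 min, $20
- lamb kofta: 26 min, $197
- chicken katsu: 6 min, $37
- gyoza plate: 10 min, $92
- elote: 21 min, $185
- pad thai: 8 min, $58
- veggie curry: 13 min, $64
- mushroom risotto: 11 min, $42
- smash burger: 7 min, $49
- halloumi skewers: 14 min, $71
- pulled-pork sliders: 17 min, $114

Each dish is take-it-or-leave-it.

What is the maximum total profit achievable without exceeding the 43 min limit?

Density check — gyoza plate 9.20, elote 8.81, lamb kofta 7.58, pad thai 7.25 are the best per min.
The ratio heuristic lands on gyoza plate + elote + pad thai (335) but leaves 4 min idle.
The 8 min tied up in pad thai is better spent on loaded fries + smash burger — total rises to 346 (43 min).
Next best is lamb kofta + gyoza plate + smash burger at 338 (43 min) — short by 8.

346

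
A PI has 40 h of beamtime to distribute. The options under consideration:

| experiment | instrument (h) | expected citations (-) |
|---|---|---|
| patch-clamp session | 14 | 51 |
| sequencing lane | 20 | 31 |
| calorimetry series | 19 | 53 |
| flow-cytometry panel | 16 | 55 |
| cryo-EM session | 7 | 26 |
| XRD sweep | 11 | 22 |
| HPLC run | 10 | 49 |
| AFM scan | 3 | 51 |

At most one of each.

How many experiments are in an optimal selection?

4

Optimal total is 183.
One optimal bundle: patch-clamp session + flow-cytometry panel + cryo-EM session + AFM scan (40 h).
All optima have 4 experiments.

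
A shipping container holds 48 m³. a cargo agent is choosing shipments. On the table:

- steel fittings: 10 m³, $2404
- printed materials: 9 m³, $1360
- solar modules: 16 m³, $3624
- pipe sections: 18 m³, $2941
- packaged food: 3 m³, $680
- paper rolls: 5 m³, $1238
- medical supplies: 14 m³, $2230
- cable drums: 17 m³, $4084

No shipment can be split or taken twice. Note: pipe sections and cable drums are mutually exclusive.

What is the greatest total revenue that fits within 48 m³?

The ratio heuristic lands on steel fittings + printed materials + packaged food + paper rolls + cable drums (9766) but leaves 4 m³ idle.
Dropping printed materials and packaged food frees 12 m³; slotting in solar modules (16 m³) lifts the total to 11350 at 48 m³.
Next best is steel fittings + solar modules + packaged food + cable drums at 10792 (46 m³) — short by 558.

11350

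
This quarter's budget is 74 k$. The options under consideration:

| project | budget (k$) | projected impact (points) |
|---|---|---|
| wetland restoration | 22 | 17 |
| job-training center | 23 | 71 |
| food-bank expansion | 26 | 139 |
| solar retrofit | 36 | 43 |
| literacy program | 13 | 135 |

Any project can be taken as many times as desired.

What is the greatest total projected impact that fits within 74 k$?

675

Taking 5×literacy program: 65 k$ used, 675 in projected impact.
The spare 9 k$ is too small for any remaining project, and no exchange beats 675.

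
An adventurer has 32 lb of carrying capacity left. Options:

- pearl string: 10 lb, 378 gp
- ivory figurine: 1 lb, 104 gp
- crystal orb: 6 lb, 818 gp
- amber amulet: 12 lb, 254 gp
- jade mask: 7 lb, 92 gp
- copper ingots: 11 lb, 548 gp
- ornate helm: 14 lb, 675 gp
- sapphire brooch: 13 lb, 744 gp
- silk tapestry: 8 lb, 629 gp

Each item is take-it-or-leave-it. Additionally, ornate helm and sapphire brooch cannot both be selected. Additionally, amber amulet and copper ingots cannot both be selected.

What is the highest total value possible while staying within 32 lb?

2295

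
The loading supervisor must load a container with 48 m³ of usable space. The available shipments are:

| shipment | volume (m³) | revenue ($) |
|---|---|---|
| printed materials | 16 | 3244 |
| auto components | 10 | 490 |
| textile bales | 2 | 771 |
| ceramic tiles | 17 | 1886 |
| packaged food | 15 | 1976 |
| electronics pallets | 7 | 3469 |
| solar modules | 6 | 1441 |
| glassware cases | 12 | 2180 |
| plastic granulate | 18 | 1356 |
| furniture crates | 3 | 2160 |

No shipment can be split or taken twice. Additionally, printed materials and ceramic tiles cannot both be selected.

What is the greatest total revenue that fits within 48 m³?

Taking printed materials + textile bales + electronics pallets + solar modules + glassware cases + furniture crates: 46 m³ used, 13265 in revenue.
An exhaustive check of the 1024 subsets confirms 13265.

13265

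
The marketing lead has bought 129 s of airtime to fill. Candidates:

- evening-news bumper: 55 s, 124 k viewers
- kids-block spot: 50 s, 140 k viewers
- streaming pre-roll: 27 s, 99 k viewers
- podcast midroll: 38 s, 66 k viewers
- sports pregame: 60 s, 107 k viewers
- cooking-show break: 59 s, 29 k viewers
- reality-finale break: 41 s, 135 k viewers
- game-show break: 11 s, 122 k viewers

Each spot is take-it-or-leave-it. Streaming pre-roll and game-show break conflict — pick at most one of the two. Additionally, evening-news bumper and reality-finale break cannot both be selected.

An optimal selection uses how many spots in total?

3

Optimal total is 397.
For example kids-block spot + reality-finale break + game-show break achieves it, using 102 s.
All optima have 3 spots.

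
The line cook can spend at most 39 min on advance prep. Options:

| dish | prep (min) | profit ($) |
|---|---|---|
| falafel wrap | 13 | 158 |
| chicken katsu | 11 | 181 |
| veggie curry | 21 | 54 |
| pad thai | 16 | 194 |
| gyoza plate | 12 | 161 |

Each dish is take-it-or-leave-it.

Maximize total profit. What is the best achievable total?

536

By profit per min: chicken katsu 16.45, gyoza plate 13.42, falafel wrap 12.15, pad thai 12.12 lead.
Greedy by ratio would take falafel wrap + chicken katsu + gyoza plate: 36 min used, total 500.
Dropping falafel wrap frees 13 min; slotting in pad thai (16 min) lifts the total to 536 at 39 min.
No other feasible combination exceeds 536.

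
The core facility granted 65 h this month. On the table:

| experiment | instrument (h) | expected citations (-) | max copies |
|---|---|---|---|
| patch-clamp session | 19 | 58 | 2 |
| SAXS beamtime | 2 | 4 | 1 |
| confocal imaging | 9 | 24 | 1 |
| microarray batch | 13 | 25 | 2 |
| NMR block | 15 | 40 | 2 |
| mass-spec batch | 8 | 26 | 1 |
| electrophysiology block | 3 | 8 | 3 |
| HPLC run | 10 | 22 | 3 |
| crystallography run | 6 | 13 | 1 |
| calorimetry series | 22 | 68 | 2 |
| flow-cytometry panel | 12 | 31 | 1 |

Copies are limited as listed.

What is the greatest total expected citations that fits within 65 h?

A density-first pass picks confocal imaging + mass-spec batch + electrophysiology block + 2×calorimetry series — 194 at 64 h.
Using the slack differently, patch-clamp session + SAXS beamtime + 2×calorimetry series comes to 198 at 65 h.
Every other selection either busts 65 h or exceeds an availability limit or fails to beat 198.

198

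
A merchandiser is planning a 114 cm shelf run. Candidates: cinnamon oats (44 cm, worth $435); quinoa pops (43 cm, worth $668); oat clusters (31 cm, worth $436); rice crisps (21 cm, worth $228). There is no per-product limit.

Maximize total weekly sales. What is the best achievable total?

1564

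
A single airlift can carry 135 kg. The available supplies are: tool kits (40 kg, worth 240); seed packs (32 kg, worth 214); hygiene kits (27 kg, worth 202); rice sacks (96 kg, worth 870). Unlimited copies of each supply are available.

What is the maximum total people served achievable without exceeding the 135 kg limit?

1084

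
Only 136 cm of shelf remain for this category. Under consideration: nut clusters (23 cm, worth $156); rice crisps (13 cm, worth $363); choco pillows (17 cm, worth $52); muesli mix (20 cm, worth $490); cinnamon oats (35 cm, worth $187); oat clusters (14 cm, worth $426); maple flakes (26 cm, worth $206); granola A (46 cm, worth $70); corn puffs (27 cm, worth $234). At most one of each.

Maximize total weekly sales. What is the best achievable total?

1906

Filling by ratio: nut clusters + rice crisps + muesli mix + oat clusters + maple flakes + corn puffs for 1875, with 13 cm left unused.
Replace nut clusters with cinnamon oats: the trade gains 31 net, giving 1906 at 135 cm.
The closest alternative, nut clusters + rice crisps + muesli mix + oat clusters + maple flakes + corn puffs, reaches only 1875.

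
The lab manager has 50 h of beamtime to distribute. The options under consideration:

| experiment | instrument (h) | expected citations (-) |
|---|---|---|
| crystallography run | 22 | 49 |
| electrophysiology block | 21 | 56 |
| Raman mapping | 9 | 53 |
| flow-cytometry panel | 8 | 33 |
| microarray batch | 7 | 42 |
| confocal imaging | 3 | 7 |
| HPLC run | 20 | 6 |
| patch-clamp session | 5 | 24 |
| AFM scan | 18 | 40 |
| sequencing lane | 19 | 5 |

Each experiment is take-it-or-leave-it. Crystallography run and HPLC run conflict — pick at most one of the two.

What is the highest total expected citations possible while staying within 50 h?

208

Density check — microarray batch 6.00, Raman mapping 5.89, patch-clamp session 4.80, flow-cytometry panel 4.12 are the best per h.
Taking electrophysiology block + Raman mapping + flow-cytometry panel + microarray batch + patch-clamp session: 50 h used, 208 in expected citations.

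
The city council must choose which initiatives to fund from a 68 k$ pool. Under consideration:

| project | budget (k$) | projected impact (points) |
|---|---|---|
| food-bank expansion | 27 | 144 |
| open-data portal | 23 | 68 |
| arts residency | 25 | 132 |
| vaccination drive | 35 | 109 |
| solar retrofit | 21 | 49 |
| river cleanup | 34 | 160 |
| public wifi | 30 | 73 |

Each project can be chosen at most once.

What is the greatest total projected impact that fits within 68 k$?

304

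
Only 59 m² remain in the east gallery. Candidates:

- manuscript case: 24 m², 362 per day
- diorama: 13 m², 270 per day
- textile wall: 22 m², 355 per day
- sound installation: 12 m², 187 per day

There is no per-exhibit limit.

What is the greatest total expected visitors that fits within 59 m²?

1080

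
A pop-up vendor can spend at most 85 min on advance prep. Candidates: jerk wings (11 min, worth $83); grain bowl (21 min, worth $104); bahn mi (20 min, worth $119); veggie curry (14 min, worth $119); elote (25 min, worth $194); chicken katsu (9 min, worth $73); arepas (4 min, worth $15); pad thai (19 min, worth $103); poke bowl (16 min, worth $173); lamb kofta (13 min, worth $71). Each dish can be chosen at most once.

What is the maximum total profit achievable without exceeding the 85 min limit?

678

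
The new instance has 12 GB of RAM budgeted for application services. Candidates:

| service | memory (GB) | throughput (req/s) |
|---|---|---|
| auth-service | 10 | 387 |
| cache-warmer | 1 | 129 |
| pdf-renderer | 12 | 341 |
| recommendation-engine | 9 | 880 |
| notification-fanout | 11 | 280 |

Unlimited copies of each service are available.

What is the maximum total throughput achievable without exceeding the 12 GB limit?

Taking 12×cache-warmer: 12 GB used, 1548 in throughput.

1548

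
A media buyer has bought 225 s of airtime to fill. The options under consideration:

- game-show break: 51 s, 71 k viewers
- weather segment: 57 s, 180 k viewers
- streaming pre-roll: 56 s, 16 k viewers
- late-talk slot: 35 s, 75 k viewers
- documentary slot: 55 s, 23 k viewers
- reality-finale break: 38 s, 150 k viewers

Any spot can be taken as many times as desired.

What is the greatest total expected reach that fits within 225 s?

Late-talk slot + 5×reality-finale break uses 225 of the 225 s and totals 825.

825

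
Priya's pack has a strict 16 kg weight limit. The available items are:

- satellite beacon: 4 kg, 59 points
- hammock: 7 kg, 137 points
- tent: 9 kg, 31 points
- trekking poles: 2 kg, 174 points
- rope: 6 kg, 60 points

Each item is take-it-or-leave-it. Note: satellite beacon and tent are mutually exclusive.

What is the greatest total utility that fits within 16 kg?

371

Greedy by ratio would take satellite beacon + hammock + trekking poles: 13 kg used, total 370.
Replace satellite beacon with rope: the trade gains 1 net, giving 371 at 15 kg.
The closest alternative, satellite beacon + hammock + trekking poles, reaches only 370.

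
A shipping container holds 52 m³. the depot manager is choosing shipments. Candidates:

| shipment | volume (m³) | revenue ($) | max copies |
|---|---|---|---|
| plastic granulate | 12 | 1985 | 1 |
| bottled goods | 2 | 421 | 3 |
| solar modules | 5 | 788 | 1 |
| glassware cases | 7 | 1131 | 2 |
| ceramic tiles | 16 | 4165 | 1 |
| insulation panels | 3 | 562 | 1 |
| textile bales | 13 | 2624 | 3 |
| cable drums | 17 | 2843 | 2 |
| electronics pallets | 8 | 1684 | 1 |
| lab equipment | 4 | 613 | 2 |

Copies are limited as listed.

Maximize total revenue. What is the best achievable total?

11518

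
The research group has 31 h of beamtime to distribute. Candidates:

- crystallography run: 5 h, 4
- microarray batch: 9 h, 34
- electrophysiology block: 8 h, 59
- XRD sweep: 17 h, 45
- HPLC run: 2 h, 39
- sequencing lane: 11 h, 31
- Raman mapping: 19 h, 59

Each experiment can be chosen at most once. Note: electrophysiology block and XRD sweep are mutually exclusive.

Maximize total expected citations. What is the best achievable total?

163

Ranking by ratio (expected citations/h): HPLC run 19.50, electrophysiology block 7.38, microarray batch 3.78, Raman mapping 3.11.
Best packing: microarray batch + electrophysiology block + HPLC run + sequencing lane — 30 h, 163 total.
The closest alternative, electrophysiology block + HPLC run + Raman mapping, reaches only 157.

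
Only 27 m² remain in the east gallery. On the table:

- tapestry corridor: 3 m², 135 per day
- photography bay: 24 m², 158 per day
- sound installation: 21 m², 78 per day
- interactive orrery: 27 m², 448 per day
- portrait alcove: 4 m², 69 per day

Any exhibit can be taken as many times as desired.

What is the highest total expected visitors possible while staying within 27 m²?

1215

9×tapestry corridor uses 27 of the 27 m² and totals 1215.
That's the maximum — no swap from here does better than 1215.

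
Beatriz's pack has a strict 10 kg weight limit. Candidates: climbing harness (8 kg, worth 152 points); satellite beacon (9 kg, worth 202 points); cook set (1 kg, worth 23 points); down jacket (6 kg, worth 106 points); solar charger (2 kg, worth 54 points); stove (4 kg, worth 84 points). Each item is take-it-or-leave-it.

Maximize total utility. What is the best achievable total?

225

Filling by ratio: cook set + solar charger + stove for 161, with 3 kg left unused.
Dropping solar charger and stove frees 6 kg; slotting in satellite beacon (9 kg) lifts the total to 225 at 10 kg.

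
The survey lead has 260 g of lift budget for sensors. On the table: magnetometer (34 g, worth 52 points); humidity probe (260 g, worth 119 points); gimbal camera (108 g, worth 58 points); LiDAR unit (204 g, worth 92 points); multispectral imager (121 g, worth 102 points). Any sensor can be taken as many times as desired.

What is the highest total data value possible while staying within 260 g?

364

7×magnetometer uses 238 of the 260 g and totals 364.
That's the maximum — no swap from here does better than 364.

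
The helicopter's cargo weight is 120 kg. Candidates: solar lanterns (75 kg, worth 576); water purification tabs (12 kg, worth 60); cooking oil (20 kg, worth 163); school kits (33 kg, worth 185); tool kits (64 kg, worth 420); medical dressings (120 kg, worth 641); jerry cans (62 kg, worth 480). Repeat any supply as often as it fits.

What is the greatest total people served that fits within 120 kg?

978

Best packing: 6×cooking oil — 120 kg, 978 total.
Nothing else within 120 kg beats 978.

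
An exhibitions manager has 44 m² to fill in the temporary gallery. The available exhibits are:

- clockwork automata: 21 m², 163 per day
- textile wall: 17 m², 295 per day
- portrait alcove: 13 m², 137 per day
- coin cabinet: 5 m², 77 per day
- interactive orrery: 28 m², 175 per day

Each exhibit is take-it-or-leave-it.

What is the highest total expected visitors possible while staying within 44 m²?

535

Density check — textile wall 17.35, coin cabinet 15.40, portrait alcove 10.54 are the best per m².
Filling by ratio: textile wall + portrait alcove + coin cabinet for 509, with 9 m² left unused.
Dropping portrait alcove frees 13 m²; slotting in clockwork automata (21 m²) lifts the total to 535 at 43 m².
Runner-up textile wall + portrait alcove + coin cabinet tops out at 509.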